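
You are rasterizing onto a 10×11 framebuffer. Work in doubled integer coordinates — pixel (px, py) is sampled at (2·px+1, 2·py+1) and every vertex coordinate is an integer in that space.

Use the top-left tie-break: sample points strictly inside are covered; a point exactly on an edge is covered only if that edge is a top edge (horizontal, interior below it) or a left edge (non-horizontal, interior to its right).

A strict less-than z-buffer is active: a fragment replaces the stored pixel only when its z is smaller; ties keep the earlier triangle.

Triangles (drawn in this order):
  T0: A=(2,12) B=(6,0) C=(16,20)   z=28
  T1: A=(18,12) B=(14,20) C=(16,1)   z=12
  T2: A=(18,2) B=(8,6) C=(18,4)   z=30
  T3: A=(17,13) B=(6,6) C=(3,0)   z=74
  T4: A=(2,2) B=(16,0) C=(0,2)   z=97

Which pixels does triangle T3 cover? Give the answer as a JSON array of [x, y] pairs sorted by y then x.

T0:
  2·area = 200
  edge (2, 12)→(6, 0): d=(4,-12) top-left  bias=+0
  edge (6, 0)→(16, 20): d=(10,20) right/bottom  bias=-1
  edge (16, 20)→(2, 12): d=(-14,-8) top-left  bias=+0
    (2,1)@(5, 3): e=[0,50,150] → █  [on edge]
    (3,1)@(7, 3): e=[24,10,166] → █
    (4,1)@(9, 3): e=[48,-30,182] → ·
    (2,2)@(5, 5): e=[8,70,122] → █
    (4,2)@(9, 5): e=[56,-10,154] → ·
    (2,3)@(5, 7): e=[16,90,94] → █
    (4,3)@(9, 7): e=[64,10,126] → █
    (5,3)@(11, 7): e=[88,-30,142] → ·
    (1,4)@(3, 9): e=[0,150,50] → █  [on edge]
    (5,4)@(11, 9): e=[96,-10,114] → ·
    (1,5)@(3, 11): e=[8,170,22] → █
    (5,5)@(11, 11): e=[104,10,86] → █
    (0,7)@(1, 15): e=[0,250,-50] → ·  [on edge]
  covered (26 px):
    · · · · · · · · · ·
    · · █ █ · · · · · ·
    · · █ █ · · · · · ·
    · · █ █ █ · · · · ·
    · █ █ █ █ · · · · ·
    · █ █ █ █ █ · · · ·
    · · █ █ █ █ · · · ·
    · · · · █ █ █ · · ·
    · · · · · █ █ · · ·
    · · · · · · · █ · ·
    · · · · · · · · · ·
T1:
  2·area = 60
  edge (18, 12)→(14, 20): d=(-4,8) right/bottom  bias=-1
  edge (14, 20)→(16, 1): d=(2,-19) top-left  bias=+0
  edge (16, 1)→(18, 12): d=(2,11) right/bottom  bias=-1
    (8,3)@(17, 7): e=[28,31,1] → █
    (9,3)@(19, 7): e=[12,69,-21] → ·
    (8,4)@(17, 9): e=[20,35,5] → █
    (9,4)@(19, 9): e=[4,73,-17] → ·
    (7,5)@(15, 11): e=[28,1,31] → █
    (9,5)@(19, 11): e=[-4,77,-13] → ·
    (7,6)@(15, 13): e=[20,5,35] → █
    (9,6)@(19, 13): e=[-12,81,-9] → ·
    (7,7)@(15, 15): e=[12,9,39] → █
    (8,7)@(17, 15): e=[-4,47,17] → ·
    (7,8)@(15, 17): e=[4,13,43] → █
    (8,8)@(17, 17): e=[-12,51,21] → ·
  covered (8 px):
    · · · · · · · · · ·
    · · · · · · · · · ·
    · · · · · · · · · ·
    · · · · · · · · █ ·
    · · · · · · · · █ ·
    · · · · · · · █ █ ·
    · · · · · · · █ █ ·
    · · · · · · · █ · ·
    · · · · · · · █ · ·
    · · · · · · · · · ·
    · · · · · · · · · ·
T2:
  2·area = 20  (B↔C swapped to make it positive)
  edge (18, 2)→(18, 4): d=(0,2) right/bottom  bias=-1
  edge (18, 4)→(8, 6): d=(-10,2) right/bottom  bias=-1
  edge (8, 6)→(18, 2): d=(10,-4) top-left  bias=+0
    (8,1)@(17, 3): e=[2,12,6] → █
    (9,1)@(19, 3): e=[-2,8,14] → ·
    (5,2)@(11, 5): e=[14,4,2] → █
    (6,2)@(13, 5): e=[10,0,10] → ·  [on edge]
    (8,2)@(17, 5): e=[2,-8,26] → ·
    (1,3)@(3, 7): e=[30,0,-10] → ·  [on edge]
    (5,3)@(11, 7): e=[14,-16,22] → ·
  covered (2 px):
    · · · · · · · · · ·
    · · · · · · · · █ ·
    · · · · · █ · · · ·
    · · · · · · · · · ·
    · · · · · · · · · ·
    · · · · · · · · · ·
    · · · · · · · · · ·
    · · · · · · · · · ·
    · · · · · · · · · ·
    · · · · · · · · · ·
    · · · · · · · · · ·
T3:
  2·area = 45
  edge (17, 13)→(6, 6): d=(-11,-7) top-left  bias=+0
  edge (6, 6)→(3, 0): d=(-3,-6) top-left  bias=+0
  edge (3, 0)→(17, 13): d=(14,13) right/bottom  bias=-1
    (2,1)@(5, 3): e=[26,3,16] → █
    (3,1)@(7, 3): e=[40,15,-10] → ·
    (2,2)@(5, 5): e=[4,-3,44] → ·
    (3,2)@(7, 5): e=[18,9,18] → █
    (4,2)@(9, 5): e=[32,21,-8] → ·
    (3,3)@(7, 7): e=[-4,3,46] → ·
    (4,3)@(9, 7): e=[10,15,20] → █
    (5,3)@(11, 7): e=[24,27,-6] → ·
    (4,4)@(9, 9): e=[-12,9,48] → ·
    (5,4)@(11, 9): e=[2,21,22] → █
    (6,4)@(13, 9): e=[16,33,-4] → ·
    (5,5)@(11, 11): e=[-20,15,50] → ·
    (8,6)@(17, 13): e=[0,45,0] → ·  [on edge]
  covered (4 px):
    · · · · · · · · · ·
    · · █ · · · · · · ·
    · · · █ · · · · · ·
    · · · · █ · · · · ·
    · · · · · █ · · · ·
    · · · · · · · · · ·
    · · · · · · · · · ·
    · · · · · · · · · ·
    · · · · · · · · · ·
    · · · · · · · · · ·
    · · · · · · · · · ·
T4:
  2·area = 4  (B↔C swapped to make it positive)
  edge (2, 2)→(0, 2): d=(-2,0) right/bottom  bias=-1
  edge (0, 2)→(16, 0): d=(16,-2) top-left  bias=+0
  edge (16, 0)→(2, 2): d=(-14,2) right/bottom  bias=-1
    (4,0)@(9, 1): e=[2,2,0] → ·  [on edge]
  covered (0 px):
    · · · · · · · · · ·
    · · · · · · · · · ·
    · · · · · · · · · ·
    · · · · · · · · · ·
    · · · · · · · · · ·
    · · · · · · · · · ·
    · · · · · · · · · ·
    · · · · · · · · · ·
    · · · · · · · · · ·
    · · · · · · · · · ·
    · · · · · · · · · ·

Result: [[2,1],[3,2],[4,3],[5,4]]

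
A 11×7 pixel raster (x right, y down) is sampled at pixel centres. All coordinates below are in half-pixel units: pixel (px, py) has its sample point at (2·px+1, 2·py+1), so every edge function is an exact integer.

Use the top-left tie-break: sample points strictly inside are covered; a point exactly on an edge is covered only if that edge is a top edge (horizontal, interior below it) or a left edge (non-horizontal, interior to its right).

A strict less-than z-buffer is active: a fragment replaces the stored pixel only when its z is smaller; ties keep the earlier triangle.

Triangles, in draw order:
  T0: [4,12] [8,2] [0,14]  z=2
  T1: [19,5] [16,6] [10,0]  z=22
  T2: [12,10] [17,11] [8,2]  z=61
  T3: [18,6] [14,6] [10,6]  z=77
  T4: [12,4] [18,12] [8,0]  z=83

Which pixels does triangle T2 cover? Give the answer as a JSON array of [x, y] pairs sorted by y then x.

T0:
  2·area = 32  (B↔C swapped to make it positive)
  edge (4, 12)→(0, 14): d=(-4,2) right/bottom  bias=-1
  edge (0, 14)→(8, 2): d=(8,-12) top-left  bias=+0
  edge (8, 2)→(4, 12): d=(-4,10) right/bottom  bias=-1
    (2,3)@(5, 7): e=[18,4,10] → X
    (3,3)@(7, 7): e=[14,28,-10] → .
    (2,4)@(5, 9): e=[10,20,2] → X
    (3,4)@(7, 9): e=[6,44,-18] → .
    (1,5)@(3, 11): e=[6,12,14] → X
    (2,5)@(5, 11): e=[2,36,-6] → .
    (0,6)@(1, 13): e=[2,4,26] → X
    (1,6)@(3, 13): e=[-2,28,6] → .
  covered (4 px):
    . . . . . . . . . . .
    . . . . . . . . . . .
    . . . . . . . . . . .
    . . X . . . . . . . .
    . . X . . . . . . . .
    . X . . . . . . . . .
    X . . . . . . . . . .
T1:
  2·area = 24
  edge (19, 5)→(16, 6): d=(-3,1) right/bottom  bias=-1
  edge (16, 6)→(10, 0): d=(-6,-6) top-left  bias=+0
  edge (10, 0)→(19, 5): d=(9,5) right/bottom  bias=-1
    (5,0)@(11, 1): e=[20,0,4] → X  [on edge]
    (6,0)@(13, 1): e=[18,12,-6] → .
    (5,1)@(11, 3): e=[14,-12,22] → .
    (6,1)@(13, 3): e=[12,0,12] → X  [on edge]
    (7,1)@(15, 3): e=[10,12,2] → X
    (8,1)@(17, 3): e=[8,24,-8] → .
    (6,2)@(13, 5): e=[6,-12,30] → .
    (7,2)@(15, 5): e=[4,0,20] → X  [on edge]
    (8,2)@(17, 5): e=[2,12,10] → X
    (9,2)@(19, 5): e=[0,24,0] → .  [on edge]
    (6,3)@(13, 7): e=[0,-24,48] → .  [on edge]
    (7,3)@(15, 7): e=[-2,-12,38] → .
    (8,3)@(17, 7): e=[-4,0,28] → .  [on edge]
    (3,4)@(7, 9): e=[0,-72,96] → .  [on edge]
    (9,4)@(19, 9): e=[-12,0,36] → .  [on edge]
    (0,5)@(1, 11): e=[0,-120,144] → .  [on edge]
    (10,5)@(21, 11): e=[-20,0,44] → .  [on edge]
  covered (5 px):
    . . . . . X . . . . .
    . . . . . . X X . . .
    . . . . . . . X X . .
    . . . . . . . . . . .
    . . . . . . . . . . .
    . . . . . . . . . . .
    . . . . . . . . . . .
T2:
  2·area = 36  (B↔C swapped to make it positive)
  edge (12, 10)→(8, 2): d=(-4,-8) top-left  bias=+0
  edge (8, 2)→(17, 11): d=(9,9) right/bottom  bias=-1
  edge (17, 11)→(12, 10): d=(-5,-1) top-left  bias=+0
    (3,0)@(7, 1): e=[-4,0,40] → .  [on edge]
    (4,1)@(9, 3): e=[4,0,32] → .  [on edge]
    (5,2)@(11, 5): e=[12,0,24] → .  [on edge]
    (5,3)@(11, 7): e=[4,18,14] → X
    (6,3)@(13, 7): e=[20,0,16] → .  [on edge]
    (3,4)@(7, 9): e=[-36,72,0] → .  [on edge]
    (5,4)@(11, 9): e=[-4,36,4] → .
    (6,4)@(13, 9): e=[12,18,6] → X
    (7,4)@(15, 9): e=[28,0,8] → .  [on edge]
    (6,5)@(13, 11): e=[4,36,-4] → .
    (8,5)@(17, 11): e=[36,0,0] → .  [on edge]
    (9,6)@(19, 13): e=[44,0,-8] → .  [on edge]
  covered (2 px):
    . . . . . . . . . . .
    . . . . . . . . . . .
    . . . . . . . . . . .
    . . . . . X . . . . .
    . . . . . . X . . . .
    . . . . . . . . . . .
    . . . . . . . . . . .
T3:
  degenerate (2·area = 0) — covers nothing
T4:
  2·area = 8
  edge (12, 4)→(18, 12): d=(6,8) right/bottom  bias=-1
  edge (18, 12)→(8, 0): d=(-10,-12) top-left  bias=+0
  edge (8, 0)→(12, 4): d=(4,4) right/bottom  bias=-1
    (4,0)@(9, 1): e=[6,2,0] → .  [on edge]
    (5,1)@(11, 3): e=[2,6,0] → .  [on edge]
    (6,2)@(13, 5): e=[-2,10,0] → .  [on edge]
    (7,3)@(15, 7): e=[-6,14,0] → .  [on edge]
    (8,4)@(17, 9): e=[-10,18,0] → .  [on edge]
    (9,5)@(19, 11): e=[-14,22,0] → .  [on edge]
    (10,6)@(21, 13): e=[-18,26,0] → .  [on edge]
  covered (0 px):
    . . . . . . . . . . .
    . . . . . . . . . . .
    . . . . . . . . . . .
    . . . . . . . . . . .
    . . . . . . . . . . .
    . . . . . . . . . . .
    . . . . . . . . . . .

Final: [[5,3],[6,4]]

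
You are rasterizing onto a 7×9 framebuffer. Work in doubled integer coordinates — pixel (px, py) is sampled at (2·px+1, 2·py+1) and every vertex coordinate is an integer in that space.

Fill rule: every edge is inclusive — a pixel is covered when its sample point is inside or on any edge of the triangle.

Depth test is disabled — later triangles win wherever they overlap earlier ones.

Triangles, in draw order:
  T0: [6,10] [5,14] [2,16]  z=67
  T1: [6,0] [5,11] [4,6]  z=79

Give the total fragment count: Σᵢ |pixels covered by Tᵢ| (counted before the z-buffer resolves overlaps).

T0:
  2·area = 10
  edge (6, 10)→(5, 14): d=(-1,4) inclusive
  edge (5, 14)→(2, 16): d=(-3,2) inclusive
  edge (2, 16)→(6, 10): d=(4,-6) inclusive
    (2,6)@(5, 13): e=[1,3,6] → #
    (3,6)@(7, 13): e=[-7,-1,18] → ·
    (1,7)@(3, 15): e=[7,1,2] → #
    (2,7)@(5, 15): e=[-1,-3,14] → ·
    (1,8)@(3, 17): e=[5,-5,10] → ·
  covered (2 px):
    · · · · · · ·
    · · · · · · ·
    · · · · · · ·
    · · · · · · ·
    · · · · · · ·
    · · · · · · ·
    · · # · · · ·
    · # · · · · ·
    · · · · · · ·
T1:
  2·area = 16
  edge (6, 0)→(5, 11): d=(-1,11) inclusive
  edge (5, 11)→(4, 6): d=(-1,-5) inclusive
  edge (4, 6)→(6, 0): d=(2,-6) inclusive
    (1,0)@(3, 1): e=[32,0,-16] → ·  [on edge]
    (2,1)@(5, 3): e=[8,8,0] → #  [on edge]
    (3,1)@(7, 3): e=[-14,18,12] → ·
    (2,2)@(5, 5): e=[6,6,4] → #
    (3,2)@(7, 5): e=[-16,16,16] → ·
    (2,3)@(5, 7): e=[4,4,8] → #
    (3,3)@(7, 7): e=[-18,14,20] → ·
    (1,4)@(3, 9): e=[24,-8,0] → ·  [on edge]
    (2,4)@(5, 9): e=[2,2,12] → #
    (3,4)@(7, 9): e=[-20,12,24] → ·
    (2,5)@(5, 11): e=[0,0,16] → #  [on edge]
    (3,5)@(7, 11): e=[-22,10,28] → ·
    (0,7)@(1, 15): e=[40,-24,0] → ·  [on edge]
  covered (5 px):
    · · · · · · ·
    · · # · · · ·
    · · # · · · ·
    · · # · · · ·
    · · # · · · ·
    · · # · · · ·
    · · · · · · ·
    · · · · · · ·
    · · · · · · ·

Final: 7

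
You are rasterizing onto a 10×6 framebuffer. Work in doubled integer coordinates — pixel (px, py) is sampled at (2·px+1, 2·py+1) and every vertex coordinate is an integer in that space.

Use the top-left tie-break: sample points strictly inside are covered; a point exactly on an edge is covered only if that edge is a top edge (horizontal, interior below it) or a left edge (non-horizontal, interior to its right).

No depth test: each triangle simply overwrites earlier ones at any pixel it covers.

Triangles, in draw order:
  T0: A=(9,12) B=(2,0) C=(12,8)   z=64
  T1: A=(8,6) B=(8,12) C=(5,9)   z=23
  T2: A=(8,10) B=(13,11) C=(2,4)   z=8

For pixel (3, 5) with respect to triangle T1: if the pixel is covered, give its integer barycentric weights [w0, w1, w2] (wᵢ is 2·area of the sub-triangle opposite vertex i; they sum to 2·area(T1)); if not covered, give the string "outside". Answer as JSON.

T0:
  2·area = 64
  edge (9, 12)→(2, 0): d=(-7,-12) top-left  bias=+0
  edge (2, 0)→(12, 8): d=(10,8) right/bottom  bias=-1
  edge (12, 8)→(9, 12): d=(-3,4) right/bottom  bias=-1
    (1,0)@(3, 1): e=[5,2,57] → X
    (2,0)@(5, 1): e=[29,-14,49] → .
    (1,1)@(3, 3): e=[-9,22,51] → .
    (2,1)@(5, 3): e=[15,6,43] → X
    (3,1)@(7, 3): e=[39,-10,35] → .
    (2,2)@(5, 5): e=[1,26,37] → X
    (3,2)@(7, 5): e=[25,10,29] → X
    (4,2)@(9, 5): e=[49,-6,21] → .
    (2,3)@(5, 7): e=[-13,46,31] → .
    (3,3)@(7, 7): e=[11,30,23] → X
    (4,3)@(9, 7): e=[35,14,15] → X
    (5,3)@(11, 7): e=[59,-2,7] → .
  covered (9 px):
    . X . . . . . . . .
    . . X . . . . . . .
    . . X X . . . . . .
    . . . X X . . . . .
    . . . . X X . . . .
    . . . . X . . . . .
T1:
  2·area = 18
  edge (8, 6)→(8, 12): d=(0,6) right/bottom  bias=-1
  edge (8, 12)→(5, 9): d=(-3,-3) top-left  bias=+0
  edge (5, 9)→(8, 6): d=(3,-3) top-left  bias=+0
    (6,0)@(13, 1): e=[-30,48,0] → .  [on edge]
    (5,1)@(11, 3): e=[-18,36,0] → .  [on edge]
    (0,2)@(1, 5): e=[42,0,-24] → .  [on edge]
    (4,2)@(9, 5): e=[-6,24,0] → .  [on edge]
    (1,3)@(3, 7): e=[30,0,-12] → .  [on edge]
    (3,3)@(7, 7): e=[6,12,0] → X  [on edge]
    (4,3)@(9, 7): e=[-6,18,6] → .
    (2,4)@(5, 9): e=[18,0,0] → X  [on edge]
    (4,4)@(9, 9): e=[-6,12,12] → .
    (1,5)@(3, 11): e=[30,-12,0] → .  [on edge]
    (2,5)@(5, 11): e=[18,-6,6] → .
    (3,5)@(7, 11): e=[6,0,12] → X  [on edge]
  covered (4 px):
    . . . . . . . . . .
    . . . . . . . . . .
    . . . . . . . . . .
    . . . X . . . . . .
    . . X X . . . . . .
    . . . X . . . . . .
T2:
  2·area = 24  (B↔C swapped to make it positive)
  edge (8, 10)→(2, 4): d=(-6,-6) top-left  bias=+0
  edge (2, 4)→(13, 11): d=(11,7) right/bottom  bias=-1
  edge (13, 11)→(8, 10): d=(-5,-1) top-left  bias=+0
    (0,1)@(1, 3): e=[0,-4,28] → .  [on edge]
    (1,2)@(3, 5): e=[0,4,20] → X  [on edge]
    (2,2)@(5, 5): e=[12,-10,22] → .
    (1,3)@(3, 7): e=[-12,26,10] → .
    (2,3)@(5, 7): e=[0,12,12] → X  [on edge]
    (3,3)@(7, 7): e=[12,-2,14] → .
    (1,4)@(3, 9): e=[-24,48,0] → .  [on edge]
    (2,4)@(5, 9): e=[-12,34,2] → .
    (3,4)@(7, 9): e=[0,20,4] → X  [on edge]
    (4,4)@(9, 9): e=[12,6,6] → X
    (5,4)@(11, 9): e=[24,-8,8] → .
    (3,5)@(7, 11): e=[-12,42,-6] → .
    (4,5)@(9, 11): e=[0,28,-4] → .  [on edge]
    (6,5)@(13, 11): e=[24,0,0] → .  [on edge]
  covered (4 px):
    . . . . . . . . . .
    . . . . . . . . . .
    . X . . . . . . . .
    . . X . . . . . . .
    . . . X X . . . . .
    . . . . . . . . . .

Final: [0,12,6]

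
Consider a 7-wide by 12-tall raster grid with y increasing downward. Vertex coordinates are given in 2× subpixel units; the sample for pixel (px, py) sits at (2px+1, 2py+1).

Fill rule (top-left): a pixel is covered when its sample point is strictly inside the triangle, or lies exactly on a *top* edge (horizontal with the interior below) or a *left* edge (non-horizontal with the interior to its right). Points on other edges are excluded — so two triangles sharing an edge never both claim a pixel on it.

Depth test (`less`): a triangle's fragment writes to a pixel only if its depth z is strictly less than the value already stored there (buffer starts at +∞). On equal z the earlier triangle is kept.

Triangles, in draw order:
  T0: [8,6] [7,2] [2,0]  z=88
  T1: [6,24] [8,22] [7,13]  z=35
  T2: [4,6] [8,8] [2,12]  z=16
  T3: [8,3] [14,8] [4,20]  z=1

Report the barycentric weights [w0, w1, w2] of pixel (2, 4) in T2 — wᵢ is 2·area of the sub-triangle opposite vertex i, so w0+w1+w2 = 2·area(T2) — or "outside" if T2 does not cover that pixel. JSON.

T0:
  2·area = 18  (B↔C swapped to make it positive)
  edge (8, 6)→(2, 0): d=(-6,-6) top-left  bias=+0
  edge (2, 0)→(7, 2): d=(5,2) right/bottom  bias=-1
  edge (7, 2)→(8, 6): d=(1,4) right/bottom  bias=-1
    (1,0)@(3, 1): e=[0,3,15] → █  [on edge]
    (2,0)@(5, 1): e=[12,-1,7] → ·
    (1,1)@(3, 3): e=[-12,13,17] → ·
    (2,1)@(5, 3): e=[0,9,9] → █  [on edge]
    (3,1)@(7, 3): e=[12,5,1] → █
    (4,1)@(9, 3): e=[24,1,-7] → ·
    (2,2)@(5, 5): e=[-12,19,11] → ·
    (3,2)@(7, 5): e=[0,15,3] → █  [on edge]
    (4,2)@(9, 5): e=[12,11,-5] → ·
    (3,3)@(7, 7): e=[-12,25,5] → ·
    (4,3)@(9, 7): e=[0,21,-3] → ·  [on edge]
    (5,4)@(11, 9): e=[0,27,-9] → ·  [on edge]
    (6,5)@(13, 11): e=[0,33,-15] → ·  [on edge]
  covered (4 px):
    · █ · · · · ·
    · · █ █ · · ·
    · · · █ · · ·
    · · · · · · ·
    · · · · · · ·
    · · · · · · ·
    · · · · · · ·
    · · · · · · ·
    · · · · · · ·
    · · · · · · ·
    · · · · · · ·
    · · · · · · ·
T1:
  2·area = 20  (B↔C swapped to make it positive)
  edge (6, 24)→(7, 13): d=(1,-11) top-left  bias=+0
  edge (7, 13)→(8, 22): d=(1,9) right/bottom  bias=-1
  edge (8, 22)→(6, 24): d=(-2,2) right/bottom  bias=-1
    (3,6)@(7, 13): e=[0,0,20] → ·  [on edge]
    (3,7)@(7, 15): e=[2,2,16] → █
    (4,7)@(9, 15): e=[24,-16,12] → ·
    (3,8)@(7, 17): e=[4,4,12] → █
    (4,8)@(9, 17): e=[26,-14,8] → ·
    (6,8)@(13, 17): e=[70,-50,0] → ·  [on edge]
    (3,9)@(7, 19): e=[6,6,8] → █
    (4,9)@(9, 19): e=[28,-12,4] → ·
    (5,9)@(11, 19): e=[50,-30,0] → ·  [on edge]
    (3,10)@(7, 21): e=[8,8,4] → █
    (4,10)@(9, 21): e=[30,-10,0] → ·  [on edge]
    (3,11)@(7, 23): e=[10,10,0] → ·  [on edge]
  covered (4 px):
    · · · · · · ·
    · · · · · · ·
    · · · · · · ·
    · · · · · · ·
    · · · · · · ·
    · · · · · · ·
    · · · · · · ·
    · · · █ · · ·
    · · · █ · · ·
    · · · █ · · ·
    · · · █ · · ·
    · · · · · · ·
T2:
  2·area = 28
  edge (4, 6)→(8, 8): d=(4,2) right/bottom  bias=-1
  edge (8, 8)→(2, 12): d=(-6,4) right/bottom  bias=-1
  edge (2, 12)→(4, 6): d=(2,-6) top-left  bias=+0
    (2,1)@(5, 3): e=[-14,42,0] → ·  [on edge]
    (2,3)@(5, 7): e=[2,18,8] → █
    (3,3)@(7, 7): e=[-2,10,20] → ·
    (1,4)@(3, 9): e=[14,14,0] → █  [on edge]
    (3,4)@(7, 9): e=[6,-2,24] → ·
    (1,5)@(3, 11): e=[22,2,4] → █
    (2,5)@(5, 11): e=[18,-6,16] → ·
    (1,6)@(3, 13): e=[30,-10,8] → ·
    (0,7)@(1, 15): e=[42,-14,0] → ·  [on edge]
  covered (4 px):
    · · · · · · ·
    · · · · · · ·
    · · · · · · ·
    · · █ · · · ·
    · █ █ · · · ·
    · █ · · · · ·
    · · · · · · ·
    · · · · · · ·
    · · · · · · ·
    · · · · · · ·
    · · · · · · ·
    · · · · · · ·
T3:
  2·area = 122
  edge (8, 3)→(14, 8): d=(6,5) right/bottom  bias=-1
  edge (14, 8)→(4, 20): d=(-10,12) right/bottom  bias=-1
  edge (4, 20)→(8, 3): d=(4,-17) top-left  bias=+0
    (4,2)@(9, 5): e=[7,90,25] → █
    (5,2)@(11, 5): e=[-3,66,59] → ·
    (4,3)@(9, 7): e=[19,70,33] → █
    (5,3)@(11, 7): e=[9,46,67] → █
    (6,3)@(13, 7): e=[-1,22,101] → ·
    (3,4)@(7, 9): e=[41,74,7] → █
    (6,4)@(13, 9): e=[11,2,109] → █
    (3,5)@(7, 11): e=[53,54,15] → █
    (6,5)@(13, 11): e=[23,-18,117] → ·
    (3,6)@(7, 13): e=[65,34,23] → █
    (5,6)@(11, 13): e=[45,-14,91] → ·
    (3,7)@(7, 15): e=[77,14,31] → █
  covered (14 px):
    · · · · · · ·
    · · · · · · ·
    · · · · █ · ·
    · · · · █ █ ·
    · · · █ █ █ █
    · · · █ █ █ ·
    · · · █ █ · ·
    · · · █ · · ·
    · · █ · · · ·
    · · · · · · ·
    · · · · · · ·
    · · · · · · ·

Final: [6,12,10]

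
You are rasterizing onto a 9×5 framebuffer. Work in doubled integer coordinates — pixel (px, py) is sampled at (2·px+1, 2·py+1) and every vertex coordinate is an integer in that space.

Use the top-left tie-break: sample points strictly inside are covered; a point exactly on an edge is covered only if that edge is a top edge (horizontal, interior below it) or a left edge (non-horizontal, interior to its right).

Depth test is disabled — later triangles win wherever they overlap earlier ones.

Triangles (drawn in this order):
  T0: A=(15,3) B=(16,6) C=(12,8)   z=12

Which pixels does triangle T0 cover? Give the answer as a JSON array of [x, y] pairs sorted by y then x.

T0:
  2·area = 14
  edge (15, 3)→(16, 6): d=(1,3) right/bottom  bias=-1
  edge (16, 6)→(12, 8): d=(-4,2) right/bottom  bias=-1
  edge (12, 8)→(15, 3): d=(3,-5) top-left  bias=+0
    (7,1)@(15, 3): e=[0,14,0] → ·  [on edge]
    (7,2)@(15, 5): e=[2,6,6] → █
    (8,2)@(17, 5): e=[-4,2,16] → ·
    (6,3)@(13, 7): e=[10,2,2] → █
    (7,3)@(15, 7): e=[4,-2,12] → ·
    (6,4)@(13, 9): e=[12,-6,8] → ·
    (8,4)@(17, 9): e=[0,-14,28] → ·  [on edge]
  covered (2 px):
    · · · · · · · · ·
    · · · · · · · · ·
    · · · · · · · █ ·
    · · · · · · █ · ·
    · · · · · · · · ·

Answer: [[7,2],[6,3]]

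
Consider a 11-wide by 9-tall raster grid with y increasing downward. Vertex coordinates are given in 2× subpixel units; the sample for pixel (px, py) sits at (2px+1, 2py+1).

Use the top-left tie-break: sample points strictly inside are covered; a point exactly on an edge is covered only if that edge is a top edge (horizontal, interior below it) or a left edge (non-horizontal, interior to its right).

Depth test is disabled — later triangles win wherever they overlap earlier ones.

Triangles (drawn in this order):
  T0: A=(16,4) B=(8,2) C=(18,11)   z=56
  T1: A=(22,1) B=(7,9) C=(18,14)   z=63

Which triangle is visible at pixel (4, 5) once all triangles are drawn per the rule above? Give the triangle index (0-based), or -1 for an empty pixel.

T0:
  2·area = 52  (B↔C swapped to make it positive)
  edge (16, 4)→(18, 11): d=(2,7) right/bottom  bias=-1
  edge (18, 11)→(8, 2): d=(-10,-9) top-left  bias=+0
  edge (8, 2)→(16, 4): d=(8,2) right/bottom  bias=-1
    (5,1)@(11, 3): e=[33,17,2] → #
    (6,1)@(13, 3): e=[19,35,-2] → ·
    (5,2)@(11, 5): e=[37,-3,18] → ·
    (6,2)@(13, 5): e=[23,15,14] → #
    (7,2)@(15, 5): e=[9,33,10] → #
    (8,2)@(17, 5): e=[-5,51,6] → ·
    (6,3)@(13, 7): e=[27,-5,30] → ·
    (7,3)@(15, 7): e=[13,13,26] → #
    (8,3)@(17, 7): e=[-1,31,22] → ·
    (7,4)@(15, 9): e=[17,-7,42] → ·
    (8,4)@(17, 9): e=[3,11,38] → #
    (9,4)@(19, 9): e=[-11,29,34] → ·
  covered (5 px):
    · · · · · · · · · · ·
    · · · · · # · · · · ·
    · · · · · · # # · · ·
    · · · · · · · # · · ·
    · · · · · · · · # · ·
    · · · · · · · · · · ·
    · · · · · · · · · · ·
    · · · · · · · · · · ·
    · · · · · · · · · · ·
T1:
  2·area = 163  (B↔C swapped to make it positive)
  edge (22, 1)→(18, 14): d=(-4,13) right/bottom  bias=-1
  edge (18, 14)→(7, 9): d=(-11,-5) top-left  bias=+0
  edge (7, 9)→(22, 1): d=(15,-8) top-left  bias=+0
    (9,1)@(19, 3): e=[31,126,6] → #
    (10,1)@(21, 3): e=[5,136,22] → #
    (7,2)@(15, 5): e=[75,84,4] → #
    (8,2)@(17, 5): e=[49,94,20] → #
    (10,2)@(21, 5): e=[-3,114,52] → ·
    (5,3)@(11, 7): e=[119,42,2] → #
    (6,3)@(13, 7): e=[93,52,18] → #
    (10,3)@(21, 7): e=[-11,92,82] → ·
    (3,4)@(7, 9): e=[163,0,0] → #  [on edge]
    (4,4)@(9, 9): e=[137,10,16] → #
    (10,4)@(21, 9): e=[-19,70,112] → ·
    (3,5)@(7, 11): e=[155,-22,30] → ·
  covered (21 px):
    · · · · · · · · · · ·
    · · · · · · · · · # #
    · · · · · · · # # # ·
    · · · · · # # # # # ·
    · · · # # # # # # # ·
    · · · · · · # # # · ·
    · · · · · · · · # · ·
    · · · · · · · · · · ·
    · · · · · · · · · · ·

Z-buffer (winner per pixel, '.' = empty):
  . . . . . . . . . . .
  . . . . . 0 . . . 1 1
  . . . . . . 0 1 1 1 .
  . . . . . 1 1 1 1 1 .
  . . . 1 1 1 1 1 1 1 .
  . . . . . . 1 1 1 . .
  . . . . . . . . 1 . .
  . . . . . . . . . . .
  . . . . . . . . . . .

Result: -1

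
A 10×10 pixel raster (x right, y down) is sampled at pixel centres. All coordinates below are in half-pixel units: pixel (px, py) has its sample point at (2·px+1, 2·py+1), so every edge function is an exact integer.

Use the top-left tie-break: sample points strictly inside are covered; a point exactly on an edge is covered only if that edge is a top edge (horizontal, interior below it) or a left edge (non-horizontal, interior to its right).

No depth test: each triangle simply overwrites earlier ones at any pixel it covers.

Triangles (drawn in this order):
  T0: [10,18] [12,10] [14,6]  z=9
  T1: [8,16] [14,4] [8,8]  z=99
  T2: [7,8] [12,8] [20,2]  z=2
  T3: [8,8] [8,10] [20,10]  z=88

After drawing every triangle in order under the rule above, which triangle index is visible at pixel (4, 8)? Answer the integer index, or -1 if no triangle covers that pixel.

T0:
  2·area = 8
  edge (10, 18)→(12, 10): d=(2,-8) top-left  bias=+0
  edge (12, 10)→(14, 6): d=(2,-4) top-left  bias=+0
  edge (14, 6)→(10, 18): d=(-4,12) right/bottom  bias=-1
    (7,1)@(15, 3): e=[10,-2,0] → .  [on edge]
    (6,4)@(13, 9): e=[6,2,0] → .  [on edge]
    (5,7)@(11, 15): e=[2,6,0] → .  [on edge]
  covered (0 px):
    . . . . . . . . . .
    . . . . . . . . . .
    . . . . . . . . . .
    . . . . . . . . . .
    . . . . . . . . . .
    . . . . . . . . . .
    . . . . . . . . . .
    . . . . . . . . . .
    . . . . . . . . . .
    . . . . . . . . . .
T1:
  2·area = 48  (B↔C swapped to make it positive)
  edge (8, 16)→(8, 8): d=(0,-8) top-left  bias=+0
  edge (8, 8)→(14, 4): d=(6,-4) top-left  bias=+0
  edge (14, 4)→(8, 16): d=(-6,12) right/bottom  bias=-1
    (6,2)@(13, 5): e=[40,2,6] → X
    (7,2)@(15, 5): e=[56,10,-18] → .
    (5,3)@(11, 7): e=[24,6,18] → X
    (6,3)@(13, 7): e=[40,14,-6] → .
    (4,4)@(9, 9): e=[8,10,30] → X
    (6,4)@(13, 9): e=[40,26,-18] → .
    (4,5)@(9, 11): e=[8,22,18] → X
    (5,5)@(11, 11): e=[24,30,-6] → .
    (4,6)@(9, 13): e=[8,34,6] → X
    (5,6)@(11, 13): e=[24,42,-18] → .
    (4,7)@(9, 15): e=[8,46,-6] → .
  covered (6 px):
    . . . . . . . . . .
    . . . . . . . . . .
    . . . . . . X . . .
    . . . . . X . . . .
    . . . . X X . . . .
    . . . . X . . . . .
    . . . . X . . . . .
    . . . . . . . . . .
    . . . . . . . . . .
    . . . . . . . . . .
T2:
  2·area = 30  (B↔C swapped to make it positive)
  edge (7, 8)→(20, 2): d=(13,-6) top-left  bias=+0
  edge (20, 2)→(12, 8): d=(-8,6) right/bottom  bias=-1
  edge (12, 8)→(7, 8): d=(-5,0) right/bottom  bias=-1
    (7,2)@(15, 5): e=[9,6,15] → X
    (8,2)@(17, 5): e=[21,-6,15] → .
    (5,3)@(11, 7): e=[11,14,5] → X
    (6,3)@(13, 7): e=[23,2,5] → X
    (7,3)@(15, 7): e=[35,-10,5] → .
    (5,4)@(11, 9): e=[37,-2,-5] → .
    (6,4)@(13, 9): e=[49,-14,-5] → .
  covered (3 px):
    . . . . . . . . . .
    . . . . . . . . . .
    . . . . . . . X . .
    . . . . . X X . . .
    . . . . . . . . . .
    . . . . . . . . . .
    . . . . . . . . . .
    . . . . . . . . . .
    . . . . . . . . . .
    . . . . . . . . . .
T3:
  2·area = 24  (B↔C swapped to make it positive)
  edge (8, 8)→(20, 10): d=(12,2) right/bottom  bias=-1
  edge (20, 10)→(8, 10): d=(-12,0) right/bottom  bias=-1
  edge (8, 10)→(8, 8): d=(0,-2) top-left  bias=+0
    (4,4)@(9, 9): e=[10,12,2] → X
    (5,4)@(11, 9): e=[6,12,6] → X
    (6,4)@(13, 9): e=[2,12,10] → X
    (7,4)@(15, 9): e=[-2,12,14] → .
    (4,5)@(9, 11): e=[34,-12,2] → .
    (5,5)@(11, 11): e=[30,-12,6] → .
    (6,5)@(13, 11): e=[26,-12,10] → .
  covered (3 px):
    . . . . . . . . . .
    . . . . . . . . . .
    . . . . . . . . . .
    . . . . . . . . . .
    . . . . X X X . . .
    . . . . . . . . . .
    . . . . . . . . . .
    . . . . . . . . . .
    . . . . . . . . . .
    . . . . . . . . . .

Z-buffer (winner per pixel, '.' = empty):
  . . . . . . . . . .
  . . . . . . . . . .
  . . . . . . 1 2 . .
  . . . . . 2 2 . . .
  . . . . 3 3 3 . . .
  . . . . 1 . . . . .
  . . . . 1 . . . . .
  . . . . . . . . . .
  . . . . . . . . . .
  . . . . . . . . . .

Final: -1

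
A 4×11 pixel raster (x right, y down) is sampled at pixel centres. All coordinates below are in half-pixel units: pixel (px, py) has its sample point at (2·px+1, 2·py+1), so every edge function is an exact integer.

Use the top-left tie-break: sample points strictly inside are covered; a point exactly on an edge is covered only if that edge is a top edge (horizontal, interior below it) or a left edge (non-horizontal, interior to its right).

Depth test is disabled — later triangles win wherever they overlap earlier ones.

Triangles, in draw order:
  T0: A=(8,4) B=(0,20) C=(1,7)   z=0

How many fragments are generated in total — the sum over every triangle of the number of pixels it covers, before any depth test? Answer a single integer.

T0:
  2·area = 88
  edge (8, 4)→(0, 20): d=(-8,16) right/bottom  bias=-1
  edge (0, 20)→(1, 7): d=(1,-13) top-left  bias=+0
  edge (1, 7)→(8, 4): d=(7,-3) top-left  bias=+0
    (3,2)@(7, 5): e=[8,76,4] → X
    (0,3)@(1, 7): e=[88,0,0] → X  [on edge]
    (1,3)@(3, 7): e=[56,26,6] → X
    (2,3)@(5, 7): e=[24,52,12] → X
    (3,3)@(7, 7): e=[-8,78,18] → .
    (0,4)@(1, 9): e=[72,2,14] → X
    (3,4)@(7, 9): e=[-24,80,32] → .
    (0,5)@(1, 11): e=[56,4,28] → X
    (2,5)@(5, 11): e=[-8,56,40] → .
    (0,6)@(1, 13): e=[40,6,42] → X
    (2,6)@(5, 13): e=[-24,58,54] → .
    (0,7)@(1, 15): e=[24,8,56] → X
  covered (13 px):
    . . . .
    . . . .
    . . . X
    X X X .
    X X X .
    X X . .
    X X . .
    X . . .
    X . . .
    . . . .
    . . . .

Final: 13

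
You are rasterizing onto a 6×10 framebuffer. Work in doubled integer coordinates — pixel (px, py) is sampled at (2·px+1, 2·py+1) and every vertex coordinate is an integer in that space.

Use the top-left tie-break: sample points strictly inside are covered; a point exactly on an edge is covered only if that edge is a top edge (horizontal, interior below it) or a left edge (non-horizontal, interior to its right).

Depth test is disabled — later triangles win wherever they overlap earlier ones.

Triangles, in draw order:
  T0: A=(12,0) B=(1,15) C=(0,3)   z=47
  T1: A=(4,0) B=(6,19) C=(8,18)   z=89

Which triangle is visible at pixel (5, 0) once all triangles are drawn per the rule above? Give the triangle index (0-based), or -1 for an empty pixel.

T0:
  2·area = 147
  edge (12, 0)→(1, 15): d=(-11,15) right/bottom  bias=-1
  edge (1, 15)→(0, 3): d=(-1,-12) top-left  bias=+0
  edge (0, 3)→(12, 0): d=(12,-3) top-left  bias=+0
    (4,0)@(9, 1): e=[34,110,3] → X
    (5,0)@(11, 1): e=[4,134,9] → X
    (0,1)@(1, 3): e=[132,12,3] → X
    (1,1)@(3, 3): e=[102,36,9] → X
    (2,1)@(5, 3): e=[72,60,15] → X
    (3,1)@(7, 3): e=[42,84,21] → X
    (5,1)@(11, 3): e=[-18,132,33] → .
    (0,2)@(1, 5): e=[110,10,27] → X
    (4,2)@(9, 5): e=[-10,106,51] → .
    (0,3)@(1, 7): e=[88,8,51] → X
    (3,3)@(7, 7): e=[-2,80,69] → .
    (0,4)@(1, 9): e=[66,6,75] → X
    (0,7)@(1, 15): e=[0,0,147] → .  [on edge]
  covered (20 px):
    . . . . X X
    X X X X X .
    X X X X . .
    X X X . . .
    X X X . . .
    X X . . . .
    X . . . . .
    . . . . . .
    . . . . . .
    . . . . . .
T1:
  2·area = 40  (B↔C swapped to make it positive)
  edge (4, 0)→(8, 18): d=(4,18) right/bottom  bias=-1
  edge (8, 18)→(6, 19): d=(-2,1) right/bottom  bias=-1
  edge (6, 19)→(4, 0): d=(-2,-19) top-left  bias=+0
    (2,2)@(5, 5): e=[2,29,9] → X
    (3,2)@(7, 5): e=[-34,27,47] → .
    (2,3)@(5, 7): e=[10,25,5] → X
    (3,3)@(7, 7): e=[-26,23,43] → .
    (2,4)@(5, 9): e=[18,21,1] → X
    (3,4)@(7, 9): e=[-18,19,39] → .
    (2,5)@(5, 11): e=[26,17,-3] → .
    (3,7)@(7, 15): e=[6,7,27] → X
    (4,7)@(9, 15): e=[-30,5,65] → .
    (3,8)@(7, 17): e=[14,3,23] → X
    (4,8)@(9, 17): e=[-22,1,61] → .
    (3,9)@(7, 19): e=[22,-1,19] → .
  covered (5 px):
    . . . . . .
    . . . . . .
    . . X . . .
    . . X . . .
    . . X . . .
    . . . . . .
    . . . . . .
    . . . X . .
    . . . X . .
    . . . . . .

Z-buffer (winner per pixel, '.' = empty):
  . . . . 0 0
  0 0 0 0 0 .
  0 0 1 0 . .
  0 0 1 . . .
  0 0 1 . . .
  0 0 . . . .
  0 . . . . .
  . . . 1 . .
  . . . 1 . .
  . . . . . .

Final: 0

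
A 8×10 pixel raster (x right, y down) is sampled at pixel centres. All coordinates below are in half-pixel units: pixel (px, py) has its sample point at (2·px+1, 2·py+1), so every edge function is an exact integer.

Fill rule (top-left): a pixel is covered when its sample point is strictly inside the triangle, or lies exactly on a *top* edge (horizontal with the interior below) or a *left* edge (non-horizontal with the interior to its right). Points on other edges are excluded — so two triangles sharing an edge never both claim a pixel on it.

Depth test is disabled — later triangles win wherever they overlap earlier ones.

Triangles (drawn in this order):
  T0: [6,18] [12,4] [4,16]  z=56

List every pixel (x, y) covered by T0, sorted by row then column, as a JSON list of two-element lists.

T0:
  2·area = 40  (B↔C swapped to make it positive)
  edge (6, 18)→(4, 16): d=(-2,-2) top-left  bias=+0
  edge (4, 16)→(12, 4): d=(8,-12) top-left  bias=+0
  edge (12, 4)→(6, 18): d=(-6,14) right/bottom  bias=-1
    (4,4)@(9, 9): e=[24,4,12] → X
    (5,4)@(11, 9): e=[28,28,-16] → .
    (4,5)@(9, 11): e=[20,20,0] → .  [on edge]
    (0,6)@(1, 13): e=[0,-60,100] → .  [on edge]
    (3,6)@(7, 13): e=[12,12,16] → X
    (4,6)@(9, 13): e=[16,36,-12] → .
    (1,7)@(3, 15): e=[0,-20,60] → .  [on edge]
    (2,7)@(5, 15): e=[4,4,32] → X
    (4,7)@(9, 15): e=[12,52,-24] → .
    (2,8)@(5, 17): e=[0,20,20] → X  [on edge]
    (3,8)@(7, 17): e=[4,44,-8] → .
    (2,9)@(5, 19): e=[-4,36,8] → .
    (3,9)@(7, 19): e=[0,60,-20] → .  [on edge]
  covered (5 px):
    . . . . . . . .
    . . . . . . . .
    . . . . . . . .
    . . . . . . . .
    . . . . X . . .
    . . . . . . . .
    . . . X . . . .
    . . X X . . . .
    . . X . . . . .
    . . . . . . . .

Answer: [[4,4],[3,6],[2,7],[3,7],[2,8]]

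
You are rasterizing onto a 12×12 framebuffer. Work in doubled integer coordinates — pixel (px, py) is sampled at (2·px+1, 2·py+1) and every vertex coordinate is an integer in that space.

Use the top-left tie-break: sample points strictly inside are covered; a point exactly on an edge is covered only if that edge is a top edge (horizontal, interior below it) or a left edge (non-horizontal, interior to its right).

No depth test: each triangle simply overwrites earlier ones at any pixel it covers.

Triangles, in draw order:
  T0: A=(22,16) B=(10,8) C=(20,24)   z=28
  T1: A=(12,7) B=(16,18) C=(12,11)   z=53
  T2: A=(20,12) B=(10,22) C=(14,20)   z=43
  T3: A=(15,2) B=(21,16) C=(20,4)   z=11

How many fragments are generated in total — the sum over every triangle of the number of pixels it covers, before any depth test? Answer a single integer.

T0:
  2·area = 112  (B↔C swapped to make it positive)
  edge (22, 16)→(20, 24): d=(-2,8) right/bottom  bias=-1
  edge (20, 24)→(10, 8): d=(-10,-16) top-left  bias=+0
  edge (10, 8)→(22, 16): d=(12,8) right/bottom  bias=-1
    (5,4)@(11, 9): e=[102,6,4] → #
    (6,4)@(13, 9): e=[86,38,-12] → ·
    (5,5)@(11, 11): e=[98,-14,28] → ·
    (6,5)@(13, 11): e=[82,18,12] → #
    (7,5)@(15, 11): e=[66,50,-4] → ·
    (6,6)@(13, 13): e=[78,-2,36] → ·
    (7,6)@(15, 13): e=[62,30,20] → #
    (8,6)@(17, 13): e=[46,62,4] → #
    (9,6)@(19, 13): e=[30,94,-12] → ·
    (7,7)@(15, 15): e=[58,10,44] → #
    (9,7)@(19, 15): e=[26,74,12] → #
    (10,7)@(21, 15): e=[10,106,-4] → ·
  covered (14 px):
    · · · · · · · · · · · ·
    · · · · · · · · · · · ·
    · · · · · · · · · · · ·
    · · · · · · · · · · · ·
    · · · · · # · · · · · ·
    · · · · · · # · · · · ·
    · · · · · · · # # · · ·
    · · · · · · · # # # · ·
    · · · · · · · · # # # ·
    · · · · · · · · # # # ·
    · · · · · · · · · # · ·
    · · · · · · · · · · · ·
T1:
  2·area = 16
  edge (12, 7)→(16, 18): d=(4,11) right/bottom  bias=-1
  edge (16, 18)→(12, 11): d=(-4,-7) top-left  bias=+0
  edge (12, 11)→(12, 7): d=(0,-4) top-left  bias=+0
    (6,5)@(13, 11): e=[5,7,4] → #
    (7,5)@(15, 11): e=[-17,21,12] → ·
    (6,6)@(13, 13): e=[13,-1,4] → ·
  covered (1 px):
    · · · · · · · · · · · ·
    · · · · · · · · · · · ·
    · · · · · · · · · · · ·
    · · · · · · · · · · · ·
    · · · · · · · · · · · ·
    · · · · · · # · · · · ·
    · · · · · · · · · · · ·
    · · · · · · · · · · · ·
    · · · · · · · · · · · ·
    · · · · · · · · · · · ·
    · · · · · · · · · · · ·
    · · · · · · · · · · · ·
T2:
  2·area = 20  (B↔C swapped to make it positive)
  edge (20, 12)→(14, 20): d=(-6,8) right/bottom  bias=-1
  edge (14, 20)→(10, 22): d=(-4,2) right/bottom  bias=-1
  edge (10, 22)→(20, 12): d=(10,-10) top-left  bias=+0
    (11,4)@(23, 9): e=[-6,26,0] → ·  [on edge]
    (10,5)@(21, 11): e=[-2,22,0] → ·  [on edge]
    (9,6)@(19, 13): e=[2,18,0] → #  [on edge]
    (10,6)@(21, 13): e=[-14,14,20] → ·
    (8,7)@(17, 15): e=[6,14,0] → #  [on edge]
    (9,7)@(19, 15): e=[-10,10,20] → ·
    (7,8)@(15, 17): e=[10,10,0] → #  [on edge]
    (8,8)@(17, 17): e=[-6,6,20] → ·
    (6,9)@(13, 19): e=[14,6,0] → #  [on edge]
    (7,9)@(15, 19): e=[-2,2,20] → ·
    (5,10)@(11, 21): e=[18,2,0] → #  [on edge]
    (6,10)@(13, 21): e=[2,-2,20] → ·
    (4,11)@(9, 23): e=[22,-2,0] → ·  [on edge]
  covered (5 px):
    · · · · · · · · · · · ·
    · · · · · · · · · · · ·
    · · · · · · · · · · · ·
    · · · · · · · · · · · ·
    · · · · · · · · · · · ·
    · · · · · · · · · · · ·
    · · · · · · · · · # · ·
    · · · · · · · · # · · ·
    · · · · · · · # · · · ·
    · · · · · · # · · · · ·
    · · · · · # · · · · · ·
    · · · · · · · · · · · ·
T3:
  2·area = 58  (B↔C swapped to make it positive)
  edge (15, 2)→(20, 4): d=(5,2) right/bottom  bias=-1
  edge (20, 4)→(21, 16): d=(1,12) right/bottom  bias=-1
  edge (21, 16)→(15, 2): d=(-6,-14) top-left  bias=+0
    (8,1)@(17, 3): e=[1,35,22] → #
    (9,1)@(19, 3): e=[-3,11,50] → ·
    (8,2)@(17, 5): e=[11,37,10] → #
    (9,2)@(19, 5): e=[7,13,38] → #
    (10,2)@(21, 5): e=[3,-11,66] → ·
    (8,3)@(17, 7): e=[21,39,-2] → ·
    (9,3)@(19, 7): e=[17,15,26] → #
    (10,3)@(21, 7): e=[13,-9,54] → ·
    (9,4)@(19, 9): e=[27,17,14] → #
    (10,4)@(21, 9): e=[23,-7,42] → ·
    (9,5)@(19, 11): e=[37,19,2] → #
    (10,5)@(21, 11): e=[33,-5,30] → ·
  covered (6 px):
    · · · · · · · · · · · ·
    · · · · · · · · # · · ·
    · · · · · · · · # # · ·
    · · · · · · · · · # · ·
    · · · · · · · · · # · ·
    · · · · · · · · · # · ·
    · · · · · · · · · · · ·
    · · · · · · · · · · · ·
    · · · · · · · · · · · ·
    · · · · · · · · · · · ·
    · · · · · · · · · · · ·
    · · · · · · · · · · · ·

Final: 26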